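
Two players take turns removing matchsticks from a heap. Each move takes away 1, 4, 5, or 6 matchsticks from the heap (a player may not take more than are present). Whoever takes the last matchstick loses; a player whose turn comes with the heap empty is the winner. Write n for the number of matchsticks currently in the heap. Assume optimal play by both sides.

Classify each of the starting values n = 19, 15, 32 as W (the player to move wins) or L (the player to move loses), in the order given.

Use the standard recursion: the mover wins at a terminal position; elsewhere, the mover wins exactly when some move hands the opponent an L position.
n=0: no move; the opponent has just taken the last matchstick and therefore loses → W
n=1: →0(W) only, which is W, so L
n=2: →1(L), so W
n=3: →2(W) only, which is W, so L
n=4: →3(L), so W
n=5: →1(L), so W
n=6: →1(L), so W
n=7: →3(L), so W
n=8: →3(L), so W
n=9: →3(L), so W
n=10: →9(W), 6(W), 5(W), 4(W) — all W, so L
n=11: →10(L), so W
n=12: →11(W), 8(W), 7(W), 6(W) — all W, so L
n=13: →12(L), so W
n=14: →10(L), so W
n=15: →10(L), so W
n=16: →12(L), so W
n=17: →12(L), so W
n=18: →12(L), so W
n=19: →18(W), 15(W), 14(W), 13(W) — all W, so L
n=20: →19(L), so W
n=21: →20(W), 17(W), 16(W), 15(W) — all W, so L
n=22: →21(L), so W
n=23: →19(L), so W
n=24: →19(L), so W
n=25: →21(L), so W
n=26: →21(L), so W
n=27: →21(L), so W
n=28: →27(W), 24(W), 23(W), 22(W) — all W, so L
n=29: →28(L), so W
n=30: →29(W), 26(W), 25(W), 24(W) — all W, so L
n=31: →30(L), so W
n=32: →28(L), so W

19: L, 15: W, 32: W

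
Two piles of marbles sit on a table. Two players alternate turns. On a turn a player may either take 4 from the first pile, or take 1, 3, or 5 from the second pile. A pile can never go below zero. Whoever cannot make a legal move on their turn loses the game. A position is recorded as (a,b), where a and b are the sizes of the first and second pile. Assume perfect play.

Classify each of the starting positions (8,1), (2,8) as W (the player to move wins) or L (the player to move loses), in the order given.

Work bottom-up. With no move the player to move loses. Otherwise the position is W if at least one move leads to an L position for the opponent, and L if every move leads to a W.
No move ever increases a pile, so every position that can arise here has a ≤ 8 and b ≤ 8; it is enough to label the cells with 0 ≤ a ≤ 8 and 0 ≤ b ≤ 8.
Every move lowers a or b (never raises either), so fill the grid row by row in increasing a, and left to right within a row: each cell's successors are then already labelled.
      b=0  b=1  b=2  b=3  b=4  b=5  b=6  b=7  b=8
a=0:    L    W    L    W    L    W    L    W    L
a=1:    L    W    L    W    L    W    L    W    L
a=2:    L    W    L    W    L    W    L    W    L
a=3:    L    W    L    W    L    W    L    W    L
a=4:    W    L    W    L    W    L    W    L    W
a=5:    W    L    W    L    W    L    W    L    W
a=6:    W    L    W    L    W    L    W    L    W
a=7:    W    L    W    L    W    L    W    L    W
a=8:    L    W    L    W    L    W    L    W    L
Cells with no legal move (terminal, hence L): (0,0), (1,0), (2,0), (3,0).
The remaining L cells, each justified by listing all of its moves:
(0,2): →(0,1)(W) only, which is W, so L
(0,4): →(0,3)(W), (0,1)(W) — all W, so L
(0,6): →(0,5)(W), (0,3)(W), (0,1)(W) — all W, so L
(0,8): →(0,7)(W), (0,5)(W), (0,3)(W) — all W, so L
(1,2): →(1,1)(W) only, which is W, so L
(1,4): →(1,3)(W), (1,1)(W) — all W, so L
(1,6): →(1,5)(W), (1,3)(W), (1,1)(W) — all W, so L
(1,8): →(1,7)(W), (1,5)(W), (1,3)(W) — all W, so L
(2,2): →(2,1)(W) only, which is W, so L
(2,4): →(2,3)(W), (2,1)(W) — all W, so L
(2,6): →(2,5)(W), (2,3)(W), (2,1)(W) — all W, so L
(2,8): →(2,7)(W), (2,5)(W), (2,3)(W) — all W, so L
(3,2): →(3,1)(W) only, which is W, so L
(3,4): →(3,3)(W), (3,1)(W) — all W, so L
(3,6): →(3,5)(W), (3,3)(W), (3,1)(W) — all W, so L
(3,8): →(3,7)(W), (3,5)(W), (3,3)(W) — all W, so L
(4,1): →(0,1)(W), (4,0)(W) — all W, so L
(4,3): →(0,3)(W), (4,2)(W), (4,0)(W) — all W, so L
(4,5): →(0,5)(W), (4,4)(W), (4,2)(W), (4,0)(W) — all W, so L
(4,7): →(0,7)(W), (4,6)(W), (4,4)(W), (4,2)(W) — all W, so L
(5,1): →(1,1)(W), (5,0)(W) — all W, so L
(5,3): →(1,3)(W), (5,2)(W), (5,0)(W) — all W, so L
(5,5): →(1,5)(W), (5,4)(W), (5,2)(W), (5,0)(W) — all W, so L
(5,7): →(1,7)(W), (5,6)(W), (5,4)(W), (5,2)(W) — all W, so L
(6,1): →(2,1)(W), (6,0)(W) — all W, so L
(6,3): →(2,3)(W), (6,2)(W), (6,0)(W) — all W, so L
(6,5): →(2,5)(W), (6,4)(W), (6,2)(W), (6,0)(W) — all W, so L
(6,7): →(2,7)(W), (6,6)(W), (6,4)(W), (6,2)(W) — all W, so L
(7,1): →(3,1)(W), (7,0)(W) — all W, so L
(7,3): →(3,3)(W), (7,2)(W), (7,0)(W) — all W, so L
(7,5): →(3,5)(W), (7,4)(W), (7,2)(W), (7,0)(W) — all W, so L
(7,7): →(3,7)(W), (7,6)(W), (7,4)(W), (7,2)(W) — all W, so L
(8,0): →(4,0)(W) only, which is W, so L
(8,2): →(4,2)(W), (8,1)(W) — all W, so L
(8,4): →(4,4)(W), (8,3)(W), (8,1)(W) — all W, so L
(8,6): →(4,6)(W), (8,5)(W), (8,3)(W), (8,1)(W) — all W, so L
(8,8): →(4,8)(W), (8,7)(W), (8,5)(W), (8,3)(W) — all W, so L
Every other cell has at least one move into one of the L cells above, so it is W.
(8,1): the move to (4,1) reaches an L cell, so W
(2,8): one of the L cells justified above, so L

(8,1): W, (2,8): L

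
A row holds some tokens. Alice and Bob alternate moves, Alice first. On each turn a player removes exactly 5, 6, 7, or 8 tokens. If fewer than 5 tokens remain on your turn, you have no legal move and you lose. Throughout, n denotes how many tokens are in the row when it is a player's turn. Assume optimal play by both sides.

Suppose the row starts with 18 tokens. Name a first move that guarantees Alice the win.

Remove 5, leaving 13.

Build the W/L table. Terminal = L. A non-terminal position is W if it has a move to some L; otherwise it is L.
n=0: no move → L
n=1: no move → L
n=2: no move → L
n=3: no move → L
n=4: no move → L
n=5: W (go to 0, an L position)
n=6: W (go to 1, an L position)
n=7: W (go to 2, an L position)
n=8: W (go to 3, an L position)
n=9: W (go to 4, an L position)
n=10: W (go to 4, an L position)
n=11: W (go to 4, an L position)
n=12: W (go to 4, an L position)
n=13: L (options 8(W), 7(W), 6(W), 5(W) are all W)
n=14: L (options 9(W), 8(W), 7(W), 6(W) are all W)
n=15: L (options 10(W), 9(W), 8(W), 7(W) are all W)
n=16: L (options 11(W), 10(W), 9(W), 8(W) are all W)
n=17: L (options 12(W), 11(W), 10(W), 9(W) are all W)
n=18: W (go to 13, an L position)
From 18, the L positions reachable in one move are: 13.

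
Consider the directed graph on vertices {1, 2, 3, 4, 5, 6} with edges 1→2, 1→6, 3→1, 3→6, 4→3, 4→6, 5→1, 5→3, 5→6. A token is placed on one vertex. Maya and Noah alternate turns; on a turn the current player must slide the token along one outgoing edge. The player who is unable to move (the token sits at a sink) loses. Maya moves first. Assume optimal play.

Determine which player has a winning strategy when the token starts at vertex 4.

Build the W/L table. Terminal = L. A non-terminal position is W if it has a move to some L; otherwise it is L.
Every edge goes from a vertex to one that appears earlier in the order 2, 6, 1, 3, 5, 4, so processing vertices in that order labels each vertex after all of its successors.
2: no outgoing edge → L
6: no outgoing edge → L
1: W (go to 6, an L position)
3: W (go to 6, an L position)
5: W (go to 6, an L position)
4: W (go to 6, an L position)
From 4 Maya can move to 6, reaching an L position.

Maya wins.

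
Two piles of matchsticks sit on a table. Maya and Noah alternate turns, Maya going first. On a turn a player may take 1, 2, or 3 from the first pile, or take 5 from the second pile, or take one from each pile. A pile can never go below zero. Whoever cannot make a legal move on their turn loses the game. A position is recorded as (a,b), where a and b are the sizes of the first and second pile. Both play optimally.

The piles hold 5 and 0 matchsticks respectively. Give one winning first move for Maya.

Positions with no move are L. A position that does have a move is losing for the player to move precisely when every available move leads to a winning position for the opponent. Fill in the labels:
No move ever increases a pile, so every position that can arise here has a ≤ 5 and b ≤ 0; it is enough to label the cells with 0 ≤ a ≤ 5 and 0 ≤ b ≤ 0.
Every move lowers a or b (never raises either), so fill the grid row by row in increasing a, and left to right within a row: each cell's successors are then already labelled.
      b=0
a=0:    L
a=1:    W
a=2:    W
a=3:    W
a=4:    L
a=5:    W
Cells with no legal move (terminal, hence L): (0,0).
The remaining L cells, each justified by listing all of its moves:
(4,0): moves to (3,0)(W), (2,0)(W), (1,0)(W); every one is W ⇒ L
Every other cell has at least one move into one of the L cells above, so it is W.
From (5,0), the L positions reachable in one move are: (4,0).

Move to (4,0).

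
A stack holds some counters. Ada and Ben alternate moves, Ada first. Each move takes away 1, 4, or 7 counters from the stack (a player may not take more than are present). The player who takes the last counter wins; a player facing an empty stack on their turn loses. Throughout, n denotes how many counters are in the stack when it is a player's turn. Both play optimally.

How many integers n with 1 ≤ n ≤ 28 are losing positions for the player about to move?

10

Positions with no move are L. A position that does have a move is losing for the player to move precisely when every available move leads to a winning position for the opponent. Fill in the labels:
n=0: no move → L
n=1: can move to 0, which is L ⇒ W
n=2: the only move is to 1(W), a W ⇒ L
n=3: can move to 2, which is L ⇒ W
n=4: can move to 0, which is L ⇒ W
n=5: moves to 4(W), 1(W); every one is W ⇒ L
n=6: can move to 5, which is L ⇒ W
n=7: can move to 0, which is L ⇒ W
n=8: moves to 7(W), 4(W), 1(W); every one is W ⇒ L
n=9: can move to 8, which is L ⇒ W
n=10: moves to 9(W), 6(W), 3(W); every one is W ⇒ L
n=11: can move to 10, which is L ⇒ W
n=12: can move to 8, which is L ⇒ W
n=13: moves to 12(W), 9(W), 6(W); every one is W ⇒ L
n=14: can move to 13, which is L ⇒ W
n=15: can move to 8, which is L ⇒ W
n=16: moves to 15(W), 12(W), 9(W); every one is W ⇒ L
n=17: can move to 16, which is L ⇒ W
n=18: moves to 17(W), 14(W), 11(W); every one is W ⇒ L
n=19: can move to 18, which is L ⇒ W
n=20: can move to 16, which is L ⇒ W
n=21: moves to 20(W), 17(W), 14(W); every one is W ⇒ L
n=22: can move to 21, which is L ⇒ W
n=23: can move to 16, which is L ⇒ W
n=24: moves to 23(W), 20(W), 17(W); every one is W ⇒ L
n=25: can move to 24, which is L ⇒ W
n=26: moves to 25(W), 22(W), 19(W); every one is W ⇒ L
n=27: can move to 26, which is L ⇒ W
n=28: can move to 24, which is L ⇒ W
L entries with 1 ≤ n ≤ 28 (n=0 is outside the asked range and is not counted): n = 2, 5, 8, 10, 13, 16, 18, 21, 24, 26; that makes 10.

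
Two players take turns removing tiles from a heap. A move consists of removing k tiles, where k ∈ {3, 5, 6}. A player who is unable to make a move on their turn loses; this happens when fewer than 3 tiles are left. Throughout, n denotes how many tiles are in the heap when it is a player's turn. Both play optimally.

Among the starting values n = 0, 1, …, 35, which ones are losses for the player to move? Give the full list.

0, 1, 2, 9, 10, 11, 18, 19, 20, 27, 28, 29

Work bottom-up. With no move the player to move loses. Otherwise the position is W if at least one move leads to an L position for the opponent, and L if every move leads to a W.
n=0: no move → L
n=1: no move → L
n=2: no move → L
n=3: W (go to 0, an L position)
n=4: W (go to 1, an L position)
n=5: W (go to 2, an L position)
n=6: W (go to 1, an L position)
n=7: W (go to 2, an L position)
n=8: W (go to 2, an L position)
n=9: L (options 6(W), 4(W), 3(W) are all W)
n=10: L (options 7(W), 5(W), 4(W) are all W)
n=11: L (options 8(W), 6(W), 5(W) are all W)
n=12: W (go to 9, an L position)
n=13: W (go to 10, an L position)
n=14: W (go to 11, an L position)
n=15: W (go to 10, an L position)
n=16: W (go to 11, an L position)
n=17: W (go to 11, an L position)
n=18: L (options 15(W), 13(W), 12(W) are all W)
n=19: L (options 16(W), 14(W), 13(W) are all W)
n=20: L (options 17(W), 15(W), 14(W) are all W)
n=21: W (go to 18, an L position)
n=22: W (go to 19, an L position)
n=23: W (go to 20, an L position)
n=24: W (go to 19, an L position)
n=25: W (go to 20, an L position)
n=26: W (go to 20, an L position)
n=27: L (options 24(W), 22(W), 21(W) are all W)
n=28: L (options 25(W), 23(W), 22(W) are all W)
n=29: L (options 26(W), 24(W), 23(W) are all W)
n=30: W (go to 27, an L position)
n=31: W (go to 28, an L position)
n=32: W (go to 29, an L position)
n=33: W (go to 28, an L position)
n=34: W (go to 29, an L position)
n=35: W (go to 29, an L position)
Reading off the rows marked L gives the requested list; there are 12 such values of n.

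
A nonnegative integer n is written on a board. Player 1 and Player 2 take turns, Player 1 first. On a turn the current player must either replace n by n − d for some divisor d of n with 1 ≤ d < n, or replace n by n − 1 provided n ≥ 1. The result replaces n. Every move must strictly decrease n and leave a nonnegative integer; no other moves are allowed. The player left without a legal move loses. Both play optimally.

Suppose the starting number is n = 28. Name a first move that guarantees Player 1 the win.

Move to 21.

Work bottom-up. With no move the player to move loses. Otherwise the position is W if at least one move leads to an L position for the opponent, and L if every move leads to a W.
n=0: no move → L
n=1: →0(L), so W
n=2: →1(W) only, which is W, so L
n=3: →2(L), so W
n=4: →2(L), so W
n=5: →4(W) only, which is W, so L
n=6: →5(L), so W
n=7: →6(W) only, which is W, so L
n=8: →7(L), so W
n=9: →6(W), 8(W) — all W, so L
n=10: →5(L), so W
n=11: →10(W) only, which is W, so L
n=12: →9(L), so W
n=13: →12(W) only, which is W, so L
n=14: →7(L), so W
n=15: →10(W), 12(W), 14(W) — all W, so L
n=16: →15(L), so W
n=17: →16(W) only, which is W, so L
n=18: →9(L), so W
n=19: →18(W) only, which is W, so L
n=20: →15(L), so W
n=21: →14(W), 18(W), 20(W) — all W, so L
n=22: →11(L), so W
n=23: →22(W) only, which is W, so L
n=24: →21(L), so W
n=25: →20(W), 24(W) — all W, so L
n=26: →13(L), so W
n=27: →18(W), 24(W), 26(W) — all W, so L
n=28: →21(L), so W
From 28, the L positions reachable in one move are: 21, 27. Any move reaching one of these is winning.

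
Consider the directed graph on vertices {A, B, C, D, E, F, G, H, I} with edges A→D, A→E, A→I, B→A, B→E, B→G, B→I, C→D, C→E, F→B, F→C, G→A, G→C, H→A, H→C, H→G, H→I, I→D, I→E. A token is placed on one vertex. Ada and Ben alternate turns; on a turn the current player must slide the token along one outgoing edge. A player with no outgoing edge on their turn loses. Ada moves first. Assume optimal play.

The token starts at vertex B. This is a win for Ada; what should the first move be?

Use the standard recursion: the mover loses at a terminal position; elsewhere, the mover wins exactly when some move hands the opponent an L position.
Every edge goes from a vertex to one that appears earlier in the order D, E, I, A, C, G, B, H, F, so processing vertices in that order labels each vertex after all of its successors.
D: no outgoing edge → L
E: no outgoing edge → L
I: W (go to E, an L position)
A: W (go to E, an L position)
C: W (go to E, an L position)
G: L (options C(W), A(W) are all W)
B: W (go to G, an L position)
H: W (go to G, an L position)
F: L (options B(W), C(W) are all W)
From B, the L positions reachable in one move are: G, E. Any move reaching one of these is winning.

Move to G.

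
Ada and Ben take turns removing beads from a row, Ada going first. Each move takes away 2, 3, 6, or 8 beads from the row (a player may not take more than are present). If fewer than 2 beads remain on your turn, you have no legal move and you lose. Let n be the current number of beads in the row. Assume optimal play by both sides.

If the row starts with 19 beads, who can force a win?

Use the standard recursion: the mover loses at a terminal position; elsewhere, the mover wins exactly when some move hands the opponent an L position.
n=0: no move → L
n=1: no move → L
n=2: reaches L-position 0 → W
n=3: reaches L-position 1 → W
n=4: reaches L-position 1 → W
n=5: only reaches 3(W), 2(W), all W → L
n=6: reaches L-position 0 → W
n=7: reaches L-position 5 → W
n=8: reaches L-position 5 → W
n=9: reaches L-position 1 → W
n=10: only reaches 8(W), 7(W), 4(W), 2(W), all W → L
n=11: reaches L-position 5 → W
n=12: reaches L-position 10 → W
n=13: reaches L-position 10 → W
n=14: only reaches 12(W), 11(W), 8(W), 6(W), all W → L
n=15: only reaches 13(W), 12(W), 9(W), 7(W), all W → L
n=16: reaches L-position 14 → W
n=17: reaches L-position 15 → W
n=18: reaches L-position 15 → W
n=19: only reaches 17(W), 16(W), 13(W), 11(W), all W → L
Every move from 19 reaches a W position, so the mover loses.

Ben wins.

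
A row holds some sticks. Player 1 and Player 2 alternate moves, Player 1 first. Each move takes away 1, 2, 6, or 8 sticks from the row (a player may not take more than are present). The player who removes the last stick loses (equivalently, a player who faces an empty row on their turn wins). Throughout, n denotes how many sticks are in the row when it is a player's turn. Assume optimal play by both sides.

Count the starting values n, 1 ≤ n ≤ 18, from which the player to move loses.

6

Label each position W (a win for the player to move) or L (a loss). A position with no legal move is W; any other position is W exactly when some move reaches an L, and L when every move reaches a W.
n=0: no move; the opponent has just taken the last stick and therefore loses → W
n=1: L (sole option 0(W) is W)
n=2: W (go to 1, an L position)
n=3: W (go to 1, an L position)
n=4: L (options 3(W), 2(W) are all W)
n=5: W (go to 4, an L position)
n=6: W (go to 4, an L position)
n=7: W (go to 1, an L position)
n=8: L (options 7(W), 6(W), 2(W), 0(W) are all W)
n=9: W (go to 8, an L position)
n=10: W (go to 8, an L position)
n=11: L (options 10(W), 9(W), 5(W), 3(W) are all W)
n=12: W (go to 11, an L position)
n=13: W (go to 11, an L position)
n=14: W (go to 8, an L position)
n=15: L (options 14(W), 13(W), 9(W), 7(W) are all W)
n=16: W (go to 15, an L position)
n=17: W (go to 15, an L position)
n=18: L (options 17(W), 16(W), 12(W), 10(W) are all W)
L entries with 1 ≤ n ≤ 18 (the range starts at n=1): n = 1, 4, 8, 11, 15, 18; that makes 6.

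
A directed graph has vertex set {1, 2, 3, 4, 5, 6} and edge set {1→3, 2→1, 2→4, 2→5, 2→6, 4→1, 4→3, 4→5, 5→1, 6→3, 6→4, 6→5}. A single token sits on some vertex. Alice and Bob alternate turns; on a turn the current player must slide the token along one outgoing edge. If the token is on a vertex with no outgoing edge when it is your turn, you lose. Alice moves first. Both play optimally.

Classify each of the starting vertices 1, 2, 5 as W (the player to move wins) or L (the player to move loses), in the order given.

Use the standard recursion: the mover loses at a terminal position; elsewhere, the mover wins exactly when some move hands the opponent an L position.
Every edge goes from a vertex to one that appears earlier in the order 3, 1, 5, 4, 6, 2, so processing vertices in that order labels each vertex after all of its successors.
3: no outgoing edge → L
1: W (go to 3, an L position)
5: L (sole option 1(W) is W)
4: W (go to 5, an L position)
6: W (go to 5, an L position)
2: W (go to 5, an L position)

1: W, 2: W, 5: L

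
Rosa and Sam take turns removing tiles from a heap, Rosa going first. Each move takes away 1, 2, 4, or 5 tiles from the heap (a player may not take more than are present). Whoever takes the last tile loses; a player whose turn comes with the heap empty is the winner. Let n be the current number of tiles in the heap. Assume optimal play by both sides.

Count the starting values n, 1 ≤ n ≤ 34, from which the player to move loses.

Build the W/L table. Terminal = W. A non-terminal position is W if it has a move to some L; otherwise it is L.
n=0: no move; the opponent has just taken the last tile and therefore loses → W
n=1: the only move is to 0(W), a W ⇒ L
n=2: can move to 1, which is L ⇒ W
n=3: can move to 1, which is L ⇒ W
n=4: moves to 3(W), 2(W), 0(W); every one is W ⇒ L
n=5: can move to 4, which is L ⇒ W
n=6: can move to 4, which is L ⇒ W
n=7: moves to 6(W), 5(W), 3(W), 2(W); every one is W ⇒ L
n=8: can move to 7, which is L ⇒ W
n=9: can move to 7, which is L ⇒ W
n=10: moves to 9(W), 8(W), 6(W), 5(W); every one is W ⇒ L
n=11: can move to 10, which is L ⇒ W
n=12: can move to 10, which is L ⇒ W
n=13: moves to 12(W), 11(W), 9(W), 8(W); every one is W ⇒ L
n=14: can move to 13, which is L ⇒ W
n=15: can move to 13, which is L ⇒ W
n=16: moves to 15(W), 14(W), 12(W), 11(W); every one is W ⇒ L
n=17: can move to 16, which is L ⇒ W
n=18: can move to 16, which is L ⇒ W
n=19: moves to 18(W), 17(W), 15(W), 14(W); every one is W ⇒ L
n=20: can move to 19, which is L ⇒ W
n=21: can move to 19, which is L ⇒ W
n=22: moves to 21(W), 20(W), 18(W), 17(W); every one is W ⇒ L
n=23: can move to 22, which is L ⇒ W
n=24: can move to 22, which is L ⇒ W
n=25: moves to 24(W), 23(W), 21(W), 20(W); every one is W ⇒ L
n=26: can move to 25, which is L ⇒ W
n=27: can move to 25, which is L ⇒ W
n=28: moves to 27(W), 26(W), 24(W), 23(W); every one is W ⇒ L
n=29: can move to 28, which is L ⇒ W
n=30: can move to 28, which is L ⇒ W
n=31: moves to 30(W), 29(W), 27(W), 26(W); every one is W ⇒ L
n=32: can move to 31, which is L ⇒ W
n=33: can move to 31, which is L ⇒ W
n=34: moves to 33(W), 32(W), 30(W), 29(W); every one is W ⇒ L
L entries with 1 ≤ n ≤ 34 (the range starts at n=1): n = 1, 4, 7, 10, 13, 16, 19, 22, 25, 28, 31, 34; that makes 12.

12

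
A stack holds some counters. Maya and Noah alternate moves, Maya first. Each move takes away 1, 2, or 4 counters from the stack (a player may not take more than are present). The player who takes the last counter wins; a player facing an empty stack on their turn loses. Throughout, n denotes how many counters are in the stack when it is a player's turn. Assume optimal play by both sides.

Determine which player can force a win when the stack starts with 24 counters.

Work bottom-up. With no move the player to move loses. Otherwise the position is W if at least one move leads to an L position for the opponent, and L if every move leads to a W.
n=0: no move → L
n=1: can move to 0, which is L ⇒ W
n=2: can move to 0, which is L ⇒ W
n=3: moves to 2(W), 1(W); every one is W ⇒ L
n=4: can move to 3, which is L ⇒ W
n=5: can move to 3, which is L ⇒ W
n=6: moves to 5(W), 4(W), 2(W); every one is W ⇒ L
n=7: can move to 6, which is L ⇒ W
n=8: can move to 6, which is L ⇒ W
n=9: moves to 8(W), 7(W), 5(W); every one is W ⇒ L
n=10: can move to 9, which is L ⇒ W
n=11: can move to 9, which is L ⇒ W
n=12: moves to 11(W), 10(W), 8(W); every one is W ⇒ L
n=13: can move to 12, which is L ⇒ W
n=14: can move to 12, which is L ⇒ W
n=15: moves to 14(W), 13(W), 11(W); every one is W ⇒ L
n=16: can move to 15, which is L ⇒ W
n=17: can move to 15, which is L ⇒ W
n=18: moves to 17(W), 16(W), 14(W); every one is W ⇒ L
n=19: can move to 18, which is L ⇒ W
n=20: can move to 18, which is L ⇒ W
n=21: moves to 20(W), 19(W), 17(W); every one is W ⇒ L
n=22: can move to 21, which is L ⇒ W
n=23: can move to 21, which is L ⇒ W
n=24: moves to 23(W), 22(W), 20(W); every one is W ⇒ L
The starting position 24 is L: whatever Maya does, the opponent receives a W position.

Noah wins.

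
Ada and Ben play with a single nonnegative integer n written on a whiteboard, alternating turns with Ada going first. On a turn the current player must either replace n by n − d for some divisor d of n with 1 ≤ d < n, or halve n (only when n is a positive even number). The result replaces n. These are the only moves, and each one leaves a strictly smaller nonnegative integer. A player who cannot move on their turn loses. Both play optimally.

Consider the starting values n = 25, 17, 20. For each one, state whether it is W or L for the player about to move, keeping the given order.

Build the W/L table. Terminal = L. A non-terminal position is W if it has a move to some L; otherwise it is L.
n=0: no move → L
n=1: no move → L
n=2: W (go to 1, an L position)
n=3: L (sole option 2(W) is W)
n=4: W (go to 3, an L position)
n=5: L (sole option 4(W) is W)
n=6: W (go to 3, an L position)
n=7: L (sole option 6(W) is W)
n=8: W (go to 7, an L position)
n=9: L (options 6(W), 8(W) are all W)
n=10: W (go to 5, an L position)
n=11: L (sole option 10(W) is W)
n=12: W (go to 9, an L position)
n=13: L (sole option 12(W) is W)
n=14: W (go to 7, an L position)
n=15: L (options 10(W), 12(W), 14(W) are all W)
n=16: W (go to 15, an L position)
n=17: L (sole option 16(W) is W)
n=18: W (go to 9, an L position)
n=19: L (sole option 18(W) is W)
n=20: W (go to 15, an L position)
n=21: L (options 14(W), 18(W), 20(W) are all W)
n=22: W (go to 11, an L position)
n=23: L (sole option 22(W) is W)
n=24: W (go to 21, an L position)
n=25: L (options 20(W), 24(W) are all W)

25: L, 17: L, 20: W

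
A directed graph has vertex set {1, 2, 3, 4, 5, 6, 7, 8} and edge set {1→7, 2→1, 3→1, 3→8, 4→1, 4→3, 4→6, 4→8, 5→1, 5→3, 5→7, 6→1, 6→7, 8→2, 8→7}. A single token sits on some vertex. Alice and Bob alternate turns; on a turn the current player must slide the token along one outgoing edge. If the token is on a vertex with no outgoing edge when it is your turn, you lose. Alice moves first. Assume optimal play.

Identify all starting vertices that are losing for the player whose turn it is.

2, 3, 7

Positions with no move are L. A position that does have a move is losing for the player to move precisely when every available move leads to a winning position for the opponent. Fill in the labels:
Every edge goes from a vertex to one that appears earlier in the order 7, 1, 6, 2, 8, 3, 5, 4, so processing vertices in that order labels each vertex after all of its successors.
7: no outgoing edge → L
1: →7(L), so W
6: →7(L), so W
2: →1(W) only, which is W, so L
8: →2(L), so W
3: →8(W), 1(W) — all W, so L
5: →3(L), so W
4: →3(L), so W
Reading off the rows marked L gives the requested list; there are 3 such vertices.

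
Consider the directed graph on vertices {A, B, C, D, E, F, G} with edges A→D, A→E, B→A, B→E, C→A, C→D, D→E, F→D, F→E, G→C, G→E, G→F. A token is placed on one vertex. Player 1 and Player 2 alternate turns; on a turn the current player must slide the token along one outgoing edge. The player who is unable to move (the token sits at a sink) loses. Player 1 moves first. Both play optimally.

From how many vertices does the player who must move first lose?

Compute win/loss labels from the base case upward. A position with no move is L. Any other position is W if it can reach an L in one move, else L.
Every edge goes from a vertex to one that appears earlier in the order E, D, A, C, B, F, G, so processing vertices in that order labels each vertex after all of its successors.
E: no outgoing edge → L
D: reaches L-position E → W
A: reaches L-position E → W
C: only reaches A(W), D(W), all W → L
B: reaches L-position E → W
F: reaches L-position E → W
G: reaches L-position C → W
The L vertices are C, E; that is 2 in all.

2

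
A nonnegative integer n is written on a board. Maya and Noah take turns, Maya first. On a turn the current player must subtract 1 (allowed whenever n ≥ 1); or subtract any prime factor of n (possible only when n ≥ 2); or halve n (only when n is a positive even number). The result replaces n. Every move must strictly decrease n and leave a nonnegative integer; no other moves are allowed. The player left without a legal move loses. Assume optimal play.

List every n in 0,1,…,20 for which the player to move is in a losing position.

Work bottom-up. With no move the player to move loses. Otherwise the position is W if at least one move leads to an L position for the opponent, and L if every move leads to a W.
n=0: no move → L
n=1: can move to 0, which is L ⇒ W
n=2: can move to 0, which is L ⇒ W
n=3: can move to 0, which is L ⇒ W
n=4: moves to 2(W), 3(W); every one is W ⇒ L
n=5: can move to 0, which is L ⇒ W
n=6: can move to 4, which is L ⇒ W
n=7: can move to 0, which is L ⇒ W
n=8: can move to 4, which is L ⇒ W
n=9: moves to 6(W), 8(W); every one is W ⇒ L
n=10: can move to 9, which is L ⇒ W
n=11: can move to 0, which is L ⇒ W
n=12: can move to 9, which is L ⇒ W
n=13: can move to 0, which is L ⇒ W
n=14: moves to 7(W), 12(W), 13(W); every one is W ⇒ L
n=15: can move to 14, which is L ⇒ W
n=16: can move to 14, which is L ⇒ W
n=17: can move to 0, which is L ⇒ W
n=18: can move to 9, which is L ⇒ W
n=19: can move to 0, which is L ⇒ W
n=20: moves to 10(W), 15(W), 18(W), 19(W); every one is W ⇒ L
Reading off the rows marked L gives the requested list; there are 5 such values of n.

0, 4, 9, 14, 20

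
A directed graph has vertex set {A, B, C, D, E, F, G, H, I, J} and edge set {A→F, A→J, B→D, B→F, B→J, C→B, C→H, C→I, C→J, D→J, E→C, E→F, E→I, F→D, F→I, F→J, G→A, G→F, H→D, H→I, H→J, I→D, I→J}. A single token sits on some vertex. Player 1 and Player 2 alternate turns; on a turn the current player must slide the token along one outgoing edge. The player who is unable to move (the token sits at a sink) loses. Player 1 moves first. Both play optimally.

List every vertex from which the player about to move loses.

Compute win/loss labels from the base case upward. A position with no move is L. Any other position is W if it can reach an L in one move, else L.
Every edge goes from a vertex to one that appears earlier in the order J, D, I, H, F, B, C, E, A, G, so processing vertices in that order labels each vertex after all of its successors.
J: no outgoing edge → L
D: W (go to J, an L position)
I: W (go to J, an L position)
H: W (go to J, an L position)
F: W (go to J, an L position)
B: W (go to J, an L position)
C: W (go to J, an L position)
E: L (options C(W), F(W), I(W) are all W)
A: W (go to J, an L position)
G: L (options A(W), F(W) are all W)
Reading off the rows marked L gives the requested list; there are 3 such vertices.

E, G, J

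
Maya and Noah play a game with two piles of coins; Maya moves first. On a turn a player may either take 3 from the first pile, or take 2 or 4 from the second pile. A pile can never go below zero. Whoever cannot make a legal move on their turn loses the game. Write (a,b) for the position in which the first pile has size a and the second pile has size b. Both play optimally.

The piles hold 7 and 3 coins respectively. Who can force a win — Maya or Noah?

Maya wins.

Label each position W (a win for the player to move) or L (a loss). A position with no legal move is L; any other position is W exactly when some move reaches an L, and L when every move reaches a W.
No move ever increases a pile, so every position that can arise here has a ≤ 7 and b ≤ 3; it is enough to label the cells with 0 ≤ a ≤ 7 and 0 ≤ b ≤ 3.
Every move lowers a or b (never raises either), so fill the grid row by row in increasing a, and left to right within a row: each cell's successors are then already labelled.
      b=0  b=1  b=2  b=3
a=0:    L    L    W    W
a=1:    L    L    W    W
a=2:    L    L    W    W
a=3:    W    W    L    L
a=4:    W    W    L    L
a=5:    W    W    L    L
a=6:    L    L    W    W
a=7:    L    L    W    W
Cells with no legal move (terminal, hence L): (0,0), (0,1), (1,0), (1,1), (2,0), (2,1).
The remaining L cells, each justified by listing all of its moves:
(3,2): →(0,2)(W), (3,0)(W) — all W, so L
(3,3): →(0,3)(W), (3,1)(W) — all W, so L
(4,2): →(1,2)(W), (4,0)(W) — all W, so L
(4,3): →(1,3)(W), (4,1)(W) — all W, so L
(5,2): →(2,2)(W), (5,0)(W) — all W, so L
(5,3): →(2,3)(W), (5,1)(W) — all W, so L
(6,0): →(3,0)(W) only, which is W, so L
(6,1): →(3,1)(W) only, which is W, so L
(7,0): →(4,0)(W) only, which is W, so L
(7,1): →(4,1)(W) only, which is W, so L
Every other cell has at least one move into one of the L cells above, so it is W.
The starting position (7,3) is W: Maya should move to (4,3), handing over an L position.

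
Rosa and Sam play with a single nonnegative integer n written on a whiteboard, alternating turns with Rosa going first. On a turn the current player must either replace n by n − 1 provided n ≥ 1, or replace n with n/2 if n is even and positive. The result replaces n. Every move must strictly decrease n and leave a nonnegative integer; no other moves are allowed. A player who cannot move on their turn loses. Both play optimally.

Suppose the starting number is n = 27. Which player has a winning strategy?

Sam wins.

Classify positions by backward induction: terminal positions (no move available) are L. From any other position, the mover wins iff some move reaches an L.
n=0: no move → L
n=1: W (go to 0, an L position)
n=2: L (sole option 1(W) is W)
n=3: W (go to 2, an L position)
n=4: W (go to 2, an L position)
n=5: L (sole option 4(W) is W)
n=6: W (go to 5, an L position)
n=7: L (sole option 6(W) is W)
n=8: W (go to 7, an L position)
n=9: L (sole option 8(W) is W)
n=10: W (go to 5, an L position)
n=11: L (sole option 10(W) is W)
n=12: W (go to 11, an L position)
n=13: L (sole option 12(W) is W)
n=14: W (go to 7, an L position)
n=15: L (sole option 14(W) is W)
n=16: W (go to 15, an L position)
n=17: L (sole option 16(W) is W)
n=18: W (go to 9, an L position)
n=19: L (sole option 18(W) is W)
n=20: W (go to 19, an L position)
n=21: L (sole option 20(W) is W)
n=22: W (go to 11, an L position)
n=23: L (sole option 22(W) is W)
n=24: W (go to 23, an L position)
n=25: L (sole option 24(W) is W)
n=26: W (go to 13, an L position)
n=27: L (sole option 26(W) is W)
The starting position 27 is L: whatever Rosa does, the opponent receives a W position.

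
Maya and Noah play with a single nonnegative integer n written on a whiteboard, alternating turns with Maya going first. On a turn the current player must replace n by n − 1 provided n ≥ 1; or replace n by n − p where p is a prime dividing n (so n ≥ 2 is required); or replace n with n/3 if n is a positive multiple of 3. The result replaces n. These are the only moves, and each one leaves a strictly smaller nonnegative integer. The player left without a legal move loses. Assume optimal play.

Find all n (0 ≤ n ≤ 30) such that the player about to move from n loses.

0, 4, 8, 14, 18, 22, 25, 27

Work bottom-up. With no move the player to move loses. Otherwise the position is W if at least one move leads to an L position for the opponent, and L if every move leads to a W.
n=0: no move → L
n=1: can move to 0, which is L ⇒ W
n=2: can move to 0, which is L ⇒ W
n=3: can move to 0, which is L ⇒ W
n=4: moves to 2(W), 3(W); every one is W ⇒ L
n=5: can move to 0, which is L ⇒ W
n=6: can move to 4, which is L ⇒ W
n=7: can move to 0, which is L ⇒ W
n=8: moves to 6(W), 7(W); every one is W ⇒ L
n=9: can move to 8, which is L ⇒ W
n=10: can move to 8, which is L ⇒ W
n=11: can move to 0, which is L ⇒ W
n=12: can move to 4, which is L ⇒ W
n=13: can move to 0, which is L ⇒ W
n=14: moves to 7(W), 12(W), 13(W); every one is W ⇒ L
n=15: can move to 14, which is L ⇒ W
n=16: can move to 14, which is L ⇒ W
n=17: can move to 0, which is L ⇒ W
n=18: moves to 6(W), 15(W), 16(W), 17(W); every one is W ⇒ L
n=19: can move to 0, which is L ⇒ W
n=20: can move to 18, which is L ⇒ W
n=21: can move to 14, which is L ⇒ W
n=22: moves to 11(W), 20(W), 21(W); every one is W ⇒ L
n=23: can move to 0, which is L ⇒ W
n=24: can move to 8, which is L ⇒ W
n=25: moves to 20(W), 24(W); every one is W ⇒ L
n=26: can move to 25, which is L ⇒ W
n=27: moves to 9(W), 24(W), 26(W); every one is W ⇒ L
n=28: can move to 27, which is L ⇒ W
n=29: can move to 0, which is L ⇒ W
n=30: can move to 25, which is L ⇒ W
Reading off the rows marked L gives the requested list; there are 8 such values of n.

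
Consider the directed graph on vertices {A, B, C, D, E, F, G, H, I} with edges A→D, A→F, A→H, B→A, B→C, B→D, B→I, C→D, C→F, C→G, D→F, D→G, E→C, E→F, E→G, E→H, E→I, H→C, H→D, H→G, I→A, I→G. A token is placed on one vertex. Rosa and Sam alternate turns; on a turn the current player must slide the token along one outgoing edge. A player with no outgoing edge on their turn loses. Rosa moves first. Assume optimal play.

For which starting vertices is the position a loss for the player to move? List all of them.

Build the W/L table. Terminal = L. A non-terminal position is W if it has a move to some L; otherwise it is L.
Every edge goes from a vertex to one that appears earlier in the order G, F, D, C, H, A, I, E, B, so processing vertices in that order labels each vertex after all of its successors.
G: no outgoing edge → L
F: no outgoing edge → L
D: W (go to F, an L position)
C: W (go to F, an L position)
H: W (go to G, an L position)
A: W (go to F, an L position)
I: W (go to G, an L position)
E: W (go to F, an L position)
B: L (options I(W), A(W), C(W), D(W) are all W)
The losing starting vertices are exactly the entries labelled L in this table (3 of them).

B, F, G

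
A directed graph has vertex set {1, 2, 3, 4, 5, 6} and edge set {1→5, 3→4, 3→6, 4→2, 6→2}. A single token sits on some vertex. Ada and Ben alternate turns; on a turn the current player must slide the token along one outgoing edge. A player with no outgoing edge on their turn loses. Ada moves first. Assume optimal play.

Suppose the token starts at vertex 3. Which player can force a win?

Build the W/L table. Terminal = L. A non-terminal position is W if it has a move to some L; otherwise it is L.
Every edge goes from a vertex to one that appears earlier in the order 5, 2, 4, 1, 6, 3, so processing vertices in that order labels each vertex after all of its successors.
5: no outgoing edge → L
2: no outgoing edge → L
4: reaches L-position 2 → W
1: reaches L-position 5 → W
6: reaches L-position 2 → W
3: only reaches 6(W), 4(W), all W → L
The starting position 3 is L: whatever Ada does, the opponent receives a W position.

Ben wins.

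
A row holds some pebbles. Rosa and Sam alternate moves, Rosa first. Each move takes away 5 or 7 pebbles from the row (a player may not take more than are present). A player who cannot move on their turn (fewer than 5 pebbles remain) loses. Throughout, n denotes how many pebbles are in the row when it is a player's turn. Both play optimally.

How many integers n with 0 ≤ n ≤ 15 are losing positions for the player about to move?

9

Work bottom-up. With no move the player to move loses. Otherwise the position is W if at least one move leads to an L position for the opponent, and L if every move leads to a W.
n=0: no move → L
n=1: no move → L
n=2: no move → L
n=3: no move → L
n=4: no move → L
n=5: reaches L-position 0 → W
n=6: reaches L-position 1 → W
n=7: reaches L-position 2 → W
n=8: reaches L-position 3 → W
n=9: reaches L-position 4 → W
n=10: reaches L-position 3 → W
n=11: reaches L-position 4 → W
n=12: only reaches 7(W), 5(W), all W → L
n=13: only reaches 8(W), 6(W), all W → L
n=14: only reaches 9(W), 7(W), all W → L
n=15: only reaches 10(W), 8(W), all W → L
L entries with 0 ≤ n ≤ 15: n = 0, 1, 2, 3, 4, 12, 13, 14, 15; that makes 9.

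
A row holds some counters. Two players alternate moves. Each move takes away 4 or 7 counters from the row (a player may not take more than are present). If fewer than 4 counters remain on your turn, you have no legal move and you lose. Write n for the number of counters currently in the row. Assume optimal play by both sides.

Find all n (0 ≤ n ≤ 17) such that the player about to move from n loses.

0, 1, 2, 3, 11, 12, 13, 14

Work bottom-up. With no move the player to move loses. Otherwise the position is W if at least one move leads to an L position for the opponent, and L if every move leads to a W.
n=0: no move → L
n=1: no move → L
n=2: no move → L
n=3: no move → L
n=4: can move to 0, which is L ⇒ W
n=5: can move to 1, which is L ⇒ W
n=6: can move to 2, which is L ⇒ W
n=7: can move to 3, which is L ⇒ W
n=8: can move to 1, which is L ⇒ W
n=9: can move to 2, which is L ⇒ W
n=10: can move to 3, which is L ⇒ W
n=11: moves to 7(W), 4(W); every one is W ⇒ L
n=12: moves to 8(W), 5(W); every one is W ⇒ L
n=13: moves to 9(W), 6(W); every one is W ⇒ L
n=14: moves to 10(W), 7(W); every one is W ⇒ L
n=15: can move to 11, which is L ⇒ W
n=16: can move to 12, which is L ⇒ W
n=17: can move to 13, which is L ⇒ W
Reading off the rows marked L gives the requested list; there are 8 such values of n.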